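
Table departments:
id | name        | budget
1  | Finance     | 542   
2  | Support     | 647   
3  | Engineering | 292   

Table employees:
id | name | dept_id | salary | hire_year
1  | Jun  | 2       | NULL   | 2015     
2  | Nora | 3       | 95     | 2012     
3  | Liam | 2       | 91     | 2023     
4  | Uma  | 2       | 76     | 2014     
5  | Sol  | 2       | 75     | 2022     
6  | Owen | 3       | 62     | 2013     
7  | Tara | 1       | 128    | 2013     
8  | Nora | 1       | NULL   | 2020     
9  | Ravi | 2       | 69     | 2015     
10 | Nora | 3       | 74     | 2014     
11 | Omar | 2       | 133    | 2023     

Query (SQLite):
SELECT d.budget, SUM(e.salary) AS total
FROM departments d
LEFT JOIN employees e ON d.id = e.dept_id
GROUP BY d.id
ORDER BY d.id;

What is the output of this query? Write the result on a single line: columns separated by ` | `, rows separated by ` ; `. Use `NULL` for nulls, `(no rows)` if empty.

542 | 128 ; 647 | 444 ; 292 | 231

LEFT JOIN keeps every departments row; unmatched ones get NULL for employees columns.
Group by departments.id and compute SUM(e.salary). SUM over an all-NULL group is NULL.
  1: ids {7, 8} → SUM(e.salary)=128
  2: ids {1, 3, 4, 5, 9, 11} → SUM(e.salary)=444
  3: ids {2, 6, 10} → SUM(e.salary)=231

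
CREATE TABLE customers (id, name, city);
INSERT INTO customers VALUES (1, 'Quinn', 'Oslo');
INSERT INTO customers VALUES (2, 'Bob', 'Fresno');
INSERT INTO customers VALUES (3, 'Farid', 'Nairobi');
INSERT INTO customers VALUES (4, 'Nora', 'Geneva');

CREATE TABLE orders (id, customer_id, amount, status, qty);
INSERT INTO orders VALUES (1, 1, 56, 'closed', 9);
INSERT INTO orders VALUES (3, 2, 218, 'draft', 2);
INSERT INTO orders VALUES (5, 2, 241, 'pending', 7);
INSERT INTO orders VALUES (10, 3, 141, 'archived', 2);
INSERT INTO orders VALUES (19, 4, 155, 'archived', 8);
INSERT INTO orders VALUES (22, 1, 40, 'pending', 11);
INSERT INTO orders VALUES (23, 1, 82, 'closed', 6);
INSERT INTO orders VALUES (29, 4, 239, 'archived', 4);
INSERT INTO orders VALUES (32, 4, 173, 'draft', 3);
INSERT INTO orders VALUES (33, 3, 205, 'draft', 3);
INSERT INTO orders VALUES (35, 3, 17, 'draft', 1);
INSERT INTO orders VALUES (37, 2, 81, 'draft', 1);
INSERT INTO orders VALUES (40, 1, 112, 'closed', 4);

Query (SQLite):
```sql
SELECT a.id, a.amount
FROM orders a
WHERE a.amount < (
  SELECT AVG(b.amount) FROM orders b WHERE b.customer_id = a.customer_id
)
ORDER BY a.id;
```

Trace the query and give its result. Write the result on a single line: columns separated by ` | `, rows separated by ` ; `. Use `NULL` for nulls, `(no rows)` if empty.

For each orders row a, compute AVG(amount) over rows sharing a.customer_id.
Keep row a if a.amount < that per-group AVG.
  customer_id=1: AVG(amount) = 72.5
  customer_id=2: AVG(amount) = 180.0
  customer_id=3: AVG(amount) = 121.0
  customer_id=4: AVG(amount) = 189.0

1 | 56 ; 19 | 155 ; 22 | 40 ; 32 | 173 ; 35 | 17 ; 37 | 81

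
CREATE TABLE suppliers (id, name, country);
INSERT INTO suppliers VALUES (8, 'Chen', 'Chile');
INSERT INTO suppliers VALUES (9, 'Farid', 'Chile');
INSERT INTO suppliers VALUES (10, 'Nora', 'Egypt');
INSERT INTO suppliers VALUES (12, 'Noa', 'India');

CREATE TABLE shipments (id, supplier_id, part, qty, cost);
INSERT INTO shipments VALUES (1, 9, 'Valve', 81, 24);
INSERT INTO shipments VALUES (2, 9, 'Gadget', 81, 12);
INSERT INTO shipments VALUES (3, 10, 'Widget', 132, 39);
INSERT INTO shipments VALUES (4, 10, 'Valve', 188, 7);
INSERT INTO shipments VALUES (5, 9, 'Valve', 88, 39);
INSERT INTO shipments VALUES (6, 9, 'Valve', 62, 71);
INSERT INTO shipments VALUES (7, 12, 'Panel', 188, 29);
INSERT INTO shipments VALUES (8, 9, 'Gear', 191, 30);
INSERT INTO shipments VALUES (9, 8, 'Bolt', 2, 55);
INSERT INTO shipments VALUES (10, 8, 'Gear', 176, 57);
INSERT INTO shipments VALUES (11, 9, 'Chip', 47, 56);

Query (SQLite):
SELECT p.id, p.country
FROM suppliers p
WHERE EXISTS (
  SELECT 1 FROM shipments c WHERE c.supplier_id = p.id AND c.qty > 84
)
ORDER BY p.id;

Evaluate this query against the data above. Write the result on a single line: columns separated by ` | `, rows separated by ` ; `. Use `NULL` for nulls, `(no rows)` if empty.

For each suppliers row, check whether any shipments with matching supplier_id has qty > 84.
Keep rows where that is true.

8 | Chile ; 9 | Chile ; 10 | Egypt ; 12 | India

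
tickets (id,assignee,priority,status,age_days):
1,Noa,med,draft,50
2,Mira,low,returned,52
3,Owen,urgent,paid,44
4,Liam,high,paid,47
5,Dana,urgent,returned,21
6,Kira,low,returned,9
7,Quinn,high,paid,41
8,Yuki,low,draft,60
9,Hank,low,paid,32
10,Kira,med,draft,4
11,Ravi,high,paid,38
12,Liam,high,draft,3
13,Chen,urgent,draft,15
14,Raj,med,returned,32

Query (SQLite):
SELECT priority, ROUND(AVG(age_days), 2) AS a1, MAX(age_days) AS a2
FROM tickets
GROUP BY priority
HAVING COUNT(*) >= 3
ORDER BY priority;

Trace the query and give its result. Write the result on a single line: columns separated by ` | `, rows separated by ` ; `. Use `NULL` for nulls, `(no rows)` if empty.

high | 32.25 | 47 ; low | 38.25 | 60 ; med | 28.67 | 50 ; urgent | 26.67 | 44

Group tickets by priority.
Per group compute: ROUND(AVG(age_days), 2), MAX(age_days).
HAVING: drop groups with fewer than 3 rows.
  high: ids {4, 7, 11, 12} → ROUND(AVG(age_days), 2)=32.25, MAX(age_days)=47
  low: ids {2, 6, 8, 9} → ROUND(AVG(age_days), 2)=38.25, MAX(age_days)=60
  med: ids {1, 10, 14} → ROUND(AVG(age_days), 2)=28.67, MAX(age_days)=50
  urgent: ids {3, 5, 13} → ROUND(AVG(age_days), 2)=26.67, MAX(age_days)=44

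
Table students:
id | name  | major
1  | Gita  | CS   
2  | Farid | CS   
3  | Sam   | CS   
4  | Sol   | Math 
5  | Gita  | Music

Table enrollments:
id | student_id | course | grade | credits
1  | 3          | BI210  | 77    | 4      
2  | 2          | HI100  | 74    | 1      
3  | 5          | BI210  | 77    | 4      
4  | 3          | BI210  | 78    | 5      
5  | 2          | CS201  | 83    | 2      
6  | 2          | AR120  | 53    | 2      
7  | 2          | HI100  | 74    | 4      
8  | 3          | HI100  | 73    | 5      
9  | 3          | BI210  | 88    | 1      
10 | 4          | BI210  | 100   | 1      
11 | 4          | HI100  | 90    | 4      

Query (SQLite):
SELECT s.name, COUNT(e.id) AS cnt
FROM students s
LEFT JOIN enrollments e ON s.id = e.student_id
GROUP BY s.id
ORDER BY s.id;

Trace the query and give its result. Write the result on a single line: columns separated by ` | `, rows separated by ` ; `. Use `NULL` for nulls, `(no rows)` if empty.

Gita | 0 ; Farid | 4 ; Sam | 4 ; Sol | 2 ; Gita | 1

LEFT JOIN keeps every students row; unmatched ones get NULL for enrollments columns.
Group by students.id and compute COUNT(e.id). COUNT(col) of an all-NULL group is 0.
  1: ids {—} → COUNT(e.id)=0
  2: ids {2, 5, 6, 7} → COUNT(e.id)=4
  3: ids {1, 4, 8, 9} → COUNT(e.id)=4
  4: ids {10, 11} → COUNT(e.id)=2
  5: ids {3} → COUNT(e.id)=1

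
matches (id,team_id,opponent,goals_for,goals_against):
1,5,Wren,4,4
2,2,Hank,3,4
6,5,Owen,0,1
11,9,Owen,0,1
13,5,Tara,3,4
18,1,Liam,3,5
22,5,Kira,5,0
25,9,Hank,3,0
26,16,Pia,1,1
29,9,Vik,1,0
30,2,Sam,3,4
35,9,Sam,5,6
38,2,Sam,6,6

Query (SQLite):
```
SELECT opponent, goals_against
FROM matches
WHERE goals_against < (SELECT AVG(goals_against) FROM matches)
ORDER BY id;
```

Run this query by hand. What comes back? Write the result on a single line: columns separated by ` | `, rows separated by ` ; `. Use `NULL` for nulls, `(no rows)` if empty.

Scalar subquery: AVG(goals_against) over all matches rows = 2.769231 (≈; comparison uses full precision).
Keep rows where goals_against < that value.

Owen | 1 ; Owen | 1 ; Kira | 0 ; Hank | 0 ; Pia | 1 ; Vik | 0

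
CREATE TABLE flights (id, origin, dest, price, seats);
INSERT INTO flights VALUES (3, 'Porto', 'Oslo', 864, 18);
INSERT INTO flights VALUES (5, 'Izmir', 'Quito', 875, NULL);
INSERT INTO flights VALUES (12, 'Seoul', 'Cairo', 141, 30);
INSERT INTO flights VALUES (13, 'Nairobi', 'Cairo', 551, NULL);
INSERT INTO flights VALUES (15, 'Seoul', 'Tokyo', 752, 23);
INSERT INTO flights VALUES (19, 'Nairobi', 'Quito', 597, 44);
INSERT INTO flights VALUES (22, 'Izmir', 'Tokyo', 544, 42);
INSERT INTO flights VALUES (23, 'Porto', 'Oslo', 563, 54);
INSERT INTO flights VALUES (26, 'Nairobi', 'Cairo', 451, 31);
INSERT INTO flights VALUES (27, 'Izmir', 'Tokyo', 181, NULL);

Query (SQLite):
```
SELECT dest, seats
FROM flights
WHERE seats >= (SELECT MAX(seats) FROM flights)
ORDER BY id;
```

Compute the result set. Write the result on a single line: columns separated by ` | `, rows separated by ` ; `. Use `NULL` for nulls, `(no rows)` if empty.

Oslo | 54

Scalar subquery: MAX(seats) over all flights rows = 54.
Keep rows where seats >= that value.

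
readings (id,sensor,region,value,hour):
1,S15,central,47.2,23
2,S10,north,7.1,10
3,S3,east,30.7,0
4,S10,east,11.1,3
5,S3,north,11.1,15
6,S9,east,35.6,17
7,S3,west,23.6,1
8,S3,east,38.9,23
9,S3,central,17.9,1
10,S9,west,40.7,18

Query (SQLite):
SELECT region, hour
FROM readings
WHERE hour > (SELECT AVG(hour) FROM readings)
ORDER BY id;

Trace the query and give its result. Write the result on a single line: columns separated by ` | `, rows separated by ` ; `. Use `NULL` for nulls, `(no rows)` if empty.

central | 23 ; north | 15 ; east | 17 ; east | 23 ; west | 18

Scalar subquery: AVG(hour) over all readings rows = 11.1.
Keep rows where hour > that value.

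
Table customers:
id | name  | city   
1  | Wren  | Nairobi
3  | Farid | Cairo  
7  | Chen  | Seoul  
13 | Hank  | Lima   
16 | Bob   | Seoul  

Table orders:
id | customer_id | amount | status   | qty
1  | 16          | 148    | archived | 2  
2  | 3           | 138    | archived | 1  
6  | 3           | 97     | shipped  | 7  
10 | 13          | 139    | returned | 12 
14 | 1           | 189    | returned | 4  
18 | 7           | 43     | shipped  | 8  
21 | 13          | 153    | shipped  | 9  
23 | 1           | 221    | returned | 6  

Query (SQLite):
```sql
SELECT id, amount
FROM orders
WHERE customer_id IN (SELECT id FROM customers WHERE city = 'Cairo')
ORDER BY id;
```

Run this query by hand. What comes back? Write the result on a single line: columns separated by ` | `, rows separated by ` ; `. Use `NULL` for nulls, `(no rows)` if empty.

2 | 138 ; 6 | 97

Inner query: customers.id where city = 'Cairo'.
Outer: keep orders rows whose customer_id is in that set.
Inner query → {3}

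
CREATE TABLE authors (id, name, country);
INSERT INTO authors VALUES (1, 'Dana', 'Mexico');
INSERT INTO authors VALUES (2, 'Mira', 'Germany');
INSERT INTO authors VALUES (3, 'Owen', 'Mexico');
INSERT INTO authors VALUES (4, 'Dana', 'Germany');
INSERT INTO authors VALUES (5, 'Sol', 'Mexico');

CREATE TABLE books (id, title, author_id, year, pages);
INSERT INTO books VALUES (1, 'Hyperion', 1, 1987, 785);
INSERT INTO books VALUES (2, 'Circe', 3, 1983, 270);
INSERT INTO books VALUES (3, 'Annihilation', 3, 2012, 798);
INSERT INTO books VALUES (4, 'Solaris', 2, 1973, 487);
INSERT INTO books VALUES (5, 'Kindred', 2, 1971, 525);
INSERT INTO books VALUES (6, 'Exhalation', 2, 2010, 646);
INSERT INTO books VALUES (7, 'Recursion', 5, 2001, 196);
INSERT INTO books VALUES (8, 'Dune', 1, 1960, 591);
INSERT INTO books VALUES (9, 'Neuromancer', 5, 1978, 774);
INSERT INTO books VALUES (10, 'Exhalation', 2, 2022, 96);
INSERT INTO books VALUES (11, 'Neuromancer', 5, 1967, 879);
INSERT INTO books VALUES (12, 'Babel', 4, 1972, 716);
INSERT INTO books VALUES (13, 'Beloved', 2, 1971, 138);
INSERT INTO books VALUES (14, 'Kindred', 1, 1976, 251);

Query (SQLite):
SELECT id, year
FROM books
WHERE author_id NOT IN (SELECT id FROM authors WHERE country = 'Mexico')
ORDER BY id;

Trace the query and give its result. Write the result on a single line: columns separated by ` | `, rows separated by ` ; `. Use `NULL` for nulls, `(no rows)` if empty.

4 | 1973 ; 5 | 1971 ; 6 | 2010 ; 10 | 2022 ; 12 | 1972 ; 13 | 1971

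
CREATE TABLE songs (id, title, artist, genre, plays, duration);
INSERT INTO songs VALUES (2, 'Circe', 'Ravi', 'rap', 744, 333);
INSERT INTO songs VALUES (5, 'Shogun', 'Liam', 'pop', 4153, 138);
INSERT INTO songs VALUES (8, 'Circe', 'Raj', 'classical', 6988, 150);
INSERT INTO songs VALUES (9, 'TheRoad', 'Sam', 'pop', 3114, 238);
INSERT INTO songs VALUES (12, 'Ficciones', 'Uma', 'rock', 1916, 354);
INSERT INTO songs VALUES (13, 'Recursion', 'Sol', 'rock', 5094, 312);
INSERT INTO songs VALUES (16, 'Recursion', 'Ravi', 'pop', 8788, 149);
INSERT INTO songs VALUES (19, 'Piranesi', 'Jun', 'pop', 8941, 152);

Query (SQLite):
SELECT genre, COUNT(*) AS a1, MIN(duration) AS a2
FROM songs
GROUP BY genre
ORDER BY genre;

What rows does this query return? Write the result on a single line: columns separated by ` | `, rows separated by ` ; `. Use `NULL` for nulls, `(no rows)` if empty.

Group songs by genre.
Per group compute: COUNT(*), MIN(duration).
  classical: ids {8} → COUNT(*)=1, MIN(duration)=150
  pop: ids {5, 9, 16, 19} → COUNT(*)=4, MIN(duration)=138
  rap: ids {2} → COUNT(*)=1, MIN(duration)=333
  rock: ids {12, 13} → COUNT(*)=2, MIN(duration)=312

classical | 1 | 150 ; pop | 4 | 138 ; rap | 1 | 333 ; rock | 2 | 312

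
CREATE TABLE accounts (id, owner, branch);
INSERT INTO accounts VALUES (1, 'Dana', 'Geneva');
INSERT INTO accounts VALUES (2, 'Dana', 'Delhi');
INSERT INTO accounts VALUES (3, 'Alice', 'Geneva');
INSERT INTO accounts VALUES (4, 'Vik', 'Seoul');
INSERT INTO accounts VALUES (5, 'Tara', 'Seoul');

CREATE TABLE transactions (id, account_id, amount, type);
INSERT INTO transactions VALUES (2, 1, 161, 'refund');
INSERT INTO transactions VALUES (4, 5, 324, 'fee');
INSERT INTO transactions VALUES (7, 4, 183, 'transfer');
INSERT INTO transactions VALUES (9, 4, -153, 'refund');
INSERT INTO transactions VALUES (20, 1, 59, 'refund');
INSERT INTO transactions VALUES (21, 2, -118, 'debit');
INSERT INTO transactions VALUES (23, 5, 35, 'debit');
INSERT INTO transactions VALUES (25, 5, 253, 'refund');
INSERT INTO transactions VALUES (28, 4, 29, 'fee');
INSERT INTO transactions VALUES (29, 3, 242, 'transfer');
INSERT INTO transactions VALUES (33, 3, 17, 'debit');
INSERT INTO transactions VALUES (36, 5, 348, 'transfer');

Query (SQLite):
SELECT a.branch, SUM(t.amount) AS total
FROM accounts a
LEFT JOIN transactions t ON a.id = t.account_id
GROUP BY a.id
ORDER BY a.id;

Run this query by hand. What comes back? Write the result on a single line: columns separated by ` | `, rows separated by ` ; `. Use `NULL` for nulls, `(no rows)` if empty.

LEFT JOIN keeps every accounts row; unmatched ones get NULL for transactions columns.
Group by accounts.id and compute SUM(t.amount). SUM over an all-NULL group is NULL.
  1: ids {2, 20} → SUM(t.amount)=220
  2: ids {21} → SUM(t.amount)=-118
  3: ids {29, 33} → SUM(t.amount)=259
  4: ids {7, 9, 28} → SUM(t.amount)=59
  5: ids {4, 23, 25, 36} → SUM(t.amount)=960

Geneva | 220 ; Delhi | -118 ; Geneva | 259 ; Seoul | 59 ; Seoul | 960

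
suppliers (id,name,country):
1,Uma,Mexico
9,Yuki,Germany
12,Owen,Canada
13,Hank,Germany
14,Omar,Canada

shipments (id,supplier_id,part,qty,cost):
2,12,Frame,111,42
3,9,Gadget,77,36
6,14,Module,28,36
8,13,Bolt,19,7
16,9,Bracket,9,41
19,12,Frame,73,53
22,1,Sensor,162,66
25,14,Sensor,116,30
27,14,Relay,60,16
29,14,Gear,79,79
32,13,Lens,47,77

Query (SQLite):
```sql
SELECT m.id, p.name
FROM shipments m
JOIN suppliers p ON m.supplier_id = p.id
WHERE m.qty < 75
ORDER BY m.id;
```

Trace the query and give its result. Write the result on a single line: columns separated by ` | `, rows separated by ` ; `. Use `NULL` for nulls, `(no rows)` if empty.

Each shipments row matches the suppliers row where supplier_id = suppliers.id.
Then keep rows with m.qty < 75.

6 | Omar ; 8 | Hank ; 16 | Yuki ; 19 | Owen ; 27 | Omar ; 32 | Hank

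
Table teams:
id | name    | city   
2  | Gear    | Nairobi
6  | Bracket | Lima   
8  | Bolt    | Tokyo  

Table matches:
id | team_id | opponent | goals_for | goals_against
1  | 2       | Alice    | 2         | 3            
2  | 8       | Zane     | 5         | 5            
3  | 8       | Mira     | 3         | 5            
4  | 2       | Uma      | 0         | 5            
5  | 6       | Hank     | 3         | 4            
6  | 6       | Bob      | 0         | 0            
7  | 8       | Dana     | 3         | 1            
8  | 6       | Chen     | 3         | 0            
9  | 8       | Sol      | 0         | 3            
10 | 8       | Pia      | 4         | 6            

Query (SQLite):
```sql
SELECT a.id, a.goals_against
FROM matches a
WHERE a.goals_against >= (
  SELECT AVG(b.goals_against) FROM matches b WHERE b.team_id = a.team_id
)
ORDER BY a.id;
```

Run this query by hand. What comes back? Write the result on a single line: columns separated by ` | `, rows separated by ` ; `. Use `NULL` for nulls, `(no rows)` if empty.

2 | 5 ; 3 | 5 ; 4 | 5 ; 5 | 4 ; 10 | 6

For each matches row a, compute AVG(goals_against) over rows sharing a.team_id.
Keep row a if a.goals_against >= that per-group AVG.
  team_id=2: AVG(goals_against) = 4.0
  team_id=6: AVG(goals_against) = 1.333333
  team_id=8: AVG(goals_against) = 4.0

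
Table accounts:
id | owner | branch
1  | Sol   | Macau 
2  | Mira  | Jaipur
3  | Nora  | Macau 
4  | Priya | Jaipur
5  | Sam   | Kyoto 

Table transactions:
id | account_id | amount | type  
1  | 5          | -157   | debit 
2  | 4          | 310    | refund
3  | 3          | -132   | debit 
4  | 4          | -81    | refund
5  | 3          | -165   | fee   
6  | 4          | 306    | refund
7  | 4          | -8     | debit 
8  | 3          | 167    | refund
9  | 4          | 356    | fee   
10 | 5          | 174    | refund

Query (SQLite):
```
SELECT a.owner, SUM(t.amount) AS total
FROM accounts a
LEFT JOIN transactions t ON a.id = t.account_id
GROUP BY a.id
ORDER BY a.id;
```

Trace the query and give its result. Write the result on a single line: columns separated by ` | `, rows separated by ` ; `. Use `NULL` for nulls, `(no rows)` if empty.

LEFT JOIN keeps every accounts row; unmatched ones get NULL for transactions columns.
Group by accounts.id and compute SUM(t.amount). SUM over an all-NULL group is NULL.
  1: ids {—} → SUM(t.amount)=NULL
  2: ids {—} → SUM(t.amount)=NULL
  3: ids {3, 5, 8} → SUM(t.amount)=-130
  4: ids {2, 4, 6, 7, 9} → SUM(t.amount)=883
  5: ids {1, 10} → SUM(t.amount)=17

Sol | NULL ; Mira | NULL ; Nora | -130 ; Priya | 883 ; Sam | 17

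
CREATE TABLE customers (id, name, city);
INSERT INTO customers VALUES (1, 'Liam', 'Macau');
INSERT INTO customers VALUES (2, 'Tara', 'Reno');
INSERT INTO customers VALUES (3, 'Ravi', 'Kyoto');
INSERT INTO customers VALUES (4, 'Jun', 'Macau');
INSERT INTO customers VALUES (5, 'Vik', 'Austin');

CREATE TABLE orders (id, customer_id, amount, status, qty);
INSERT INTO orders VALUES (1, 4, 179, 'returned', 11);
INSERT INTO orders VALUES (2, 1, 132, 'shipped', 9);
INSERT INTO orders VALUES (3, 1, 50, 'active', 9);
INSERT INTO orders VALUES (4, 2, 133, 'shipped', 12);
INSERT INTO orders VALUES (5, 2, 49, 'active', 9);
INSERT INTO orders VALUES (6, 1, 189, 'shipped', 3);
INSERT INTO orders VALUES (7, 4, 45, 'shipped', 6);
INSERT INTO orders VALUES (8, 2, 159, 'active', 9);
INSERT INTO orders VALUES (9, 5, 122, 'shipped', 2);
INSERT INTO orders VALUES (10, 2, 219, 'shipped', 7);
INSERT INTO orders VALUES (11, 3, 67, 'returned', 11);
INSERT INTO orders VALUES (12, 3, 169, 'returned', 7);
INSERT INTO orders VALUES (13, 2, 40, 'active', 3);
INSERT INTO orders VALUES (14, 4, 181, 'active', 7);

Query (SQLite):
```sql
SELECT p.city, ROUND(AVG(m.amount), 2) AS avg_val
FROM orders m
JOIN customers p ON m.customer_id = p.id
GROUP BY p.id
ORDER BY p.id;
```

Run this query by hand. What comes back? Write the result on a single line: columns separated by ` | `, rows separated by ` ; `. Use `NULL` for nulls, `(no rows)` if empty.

Macau | 123.67 ; Reno | 120 ; Kyoto | 118 ; Macau | 135 ; Austin | 122

Join each orders row to its customers via customer_id.
Group joined rows by customers.id; compute ROUND(AVG(m.amount), 2) per group.
  1: ids {2, 3, 6} → ROUND(AVG(m.amount), 2)=123.67
  2: ids {4, 5, 8, 10, 13} → ROUND(AVG(m.amount), 2)=120
  3: ids {11, 12} → ROUND(AVG(m.amount), 2)=118
  4: ids {1, 7, 14} → ROUND(AVG(m.amount), 2)=135
  5: ids {9} → ROUND(AVG(m.amount), 2)=122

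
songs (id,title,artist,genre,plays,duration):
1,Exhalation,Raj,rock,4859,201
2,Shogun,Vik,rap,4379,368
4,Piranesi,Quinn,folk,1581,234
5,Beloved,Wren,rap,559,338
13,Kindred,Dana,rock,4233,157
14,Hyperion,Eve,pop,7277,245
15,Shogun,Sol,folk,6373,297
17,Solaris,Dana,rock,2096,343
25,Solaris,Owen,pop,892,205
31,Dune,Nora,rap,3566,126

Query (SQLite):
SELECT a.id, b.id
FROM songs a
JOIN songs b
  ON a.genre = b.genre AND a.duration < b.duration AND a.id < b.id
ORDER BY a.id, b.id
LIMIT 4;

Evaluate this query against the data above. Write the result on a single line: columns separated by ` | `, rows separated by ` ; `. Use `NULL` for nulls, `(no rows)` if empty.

Pairs (a,b) with same genre, a.duration < b.duration, a.id < b.id.
genre groups: folk:{4,15} pop:{14,25} rap:{2,5,31} rock:{1,13,17}
Ordered by (a.id, b.id); first 4.

1 | 17 ; 4 | 15 ; 13 | 17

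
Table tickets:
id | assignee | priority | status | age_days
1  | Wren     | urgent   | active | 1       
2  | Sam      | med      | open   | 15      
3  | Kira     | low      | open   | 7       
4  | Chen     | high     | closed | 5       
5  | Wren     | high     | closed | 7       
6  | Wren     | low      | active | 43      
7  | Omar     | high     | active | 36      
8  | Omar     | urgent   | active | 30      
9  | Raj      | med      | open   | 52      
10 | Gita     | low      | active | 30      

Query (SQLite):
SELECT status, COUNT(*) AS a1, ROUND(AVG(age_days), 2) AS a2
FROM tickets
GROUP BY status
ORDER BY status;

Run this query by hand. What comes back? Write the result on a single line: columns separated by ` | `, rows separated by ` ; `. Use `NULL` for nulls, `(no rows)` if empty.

Group tickets by status.
Per group compute: COUNT(*), ROUND(AVG(age_days), 2).
  active: ids {1, 6, 7, 8, 10} → COUNT(*)=5, ROUND(AVG(age_days), 2)=28
  closed: ids {4, 5} → COUNT(*)=2, ROUND(AVG(age_days), 2)=6
  open: ids {2, 3, 9} → COUNT(*)=3, ROUND(AVG(age_days), 2)=24.67

active | 5 | 28 ; closed | 2 | 6 ; open | 3 | 24.67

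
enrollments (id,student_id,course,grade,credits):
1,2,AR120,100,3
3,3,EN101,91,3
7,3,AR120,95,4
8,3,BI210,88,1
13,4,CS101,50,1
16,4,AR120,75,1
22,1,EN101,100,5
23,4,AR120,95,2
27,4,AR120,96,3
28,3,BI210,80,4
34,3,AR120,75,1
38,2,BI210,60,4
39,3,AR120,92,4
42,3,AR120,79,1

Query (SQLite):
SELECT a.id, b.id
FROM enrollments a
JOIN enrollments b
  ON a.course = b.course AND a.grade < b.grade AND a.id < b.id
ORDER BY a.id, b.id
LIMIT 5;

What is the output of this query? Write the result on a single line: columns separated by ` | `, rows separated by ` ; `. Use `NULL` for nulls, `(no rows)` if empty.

3 | 22 ; 7 | 27 ; 16 | 23 ; 16 | 27 ; 16 | 39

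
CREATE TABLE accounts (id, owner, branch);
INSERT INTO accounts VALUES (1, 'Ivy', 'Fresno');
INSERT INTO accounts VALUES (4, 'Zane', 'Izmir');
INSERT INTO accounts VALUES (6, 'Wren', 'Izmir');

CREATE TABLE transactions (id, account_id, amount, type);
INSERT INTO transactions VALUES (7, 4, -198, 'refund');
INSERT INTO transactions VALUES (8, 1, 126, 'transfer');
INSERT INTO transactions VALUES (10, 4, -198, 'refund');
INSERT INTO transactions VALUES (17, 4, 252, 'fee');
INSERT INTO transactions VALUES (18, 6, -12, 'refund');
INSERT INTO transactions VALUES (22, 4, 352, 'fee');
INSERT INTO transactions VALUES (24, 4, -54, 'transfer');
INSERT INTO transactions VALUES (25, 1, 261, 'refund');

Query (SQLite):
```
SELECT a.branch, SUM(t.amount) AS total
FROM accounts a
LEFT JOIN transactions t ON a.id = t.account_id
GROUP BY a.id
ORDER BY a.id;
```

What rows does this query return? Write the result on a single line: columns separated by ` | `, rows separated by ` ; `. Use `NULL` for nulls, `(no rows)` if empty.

Fresno | 387 ; Izmir | 154 ; Izmir | -12

LEFT JOIN keeps every accounts row; unmatched ones get NULL for transactions columns.
Group by accounts.id and compute SUM(t.amount). SUM over an all-NULL group is NULL.
  1: ids {8, 25} → SUM(t.amount)=387
  4: ids {7, 10, 17, 22, 24} → SUM(t.amount)=154
  6: ids {18} → SUM(t.amount)=-12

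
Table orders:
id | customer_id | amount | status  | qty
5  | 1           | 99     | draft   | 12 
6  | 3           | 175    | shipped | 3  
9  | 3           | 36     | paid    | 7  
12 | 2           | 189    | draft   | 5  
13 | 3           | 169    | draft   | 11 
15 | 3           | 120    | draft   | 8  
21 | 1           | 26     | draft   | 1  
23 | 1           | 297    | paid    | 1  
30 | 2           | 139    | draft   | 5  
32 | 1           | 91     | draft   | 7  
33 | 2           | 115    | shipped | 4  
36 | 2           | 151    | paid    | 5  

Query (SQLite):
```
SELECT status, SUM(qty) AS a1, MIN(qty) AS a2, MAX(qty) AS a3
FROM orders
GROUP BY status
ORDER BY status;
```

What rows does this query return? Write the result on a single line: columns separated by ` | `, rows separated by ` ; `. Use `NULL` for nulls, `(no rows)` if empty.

Group orders by status.
Per group compute: SUM(qty), MIN(qty), MAX(qty).
  draft: ids {5, 12, 13, 15, 21, 30, 32} → SUM(qty)=49, MIN(qty)=1, MAX(qty)=12
  paid: ids {9, 23, 36} → SUM(qty)=13, MIN(qty)=1, MAX(qty)=7
  shipped: ids {6, 33} → SUM(qty)=7, MIN(qty)=3, MAX(qty)=4

draft | 49 | 1 | 12 ; paid | 13 | 1 | 7 ; shipped | 7 | 3 | 4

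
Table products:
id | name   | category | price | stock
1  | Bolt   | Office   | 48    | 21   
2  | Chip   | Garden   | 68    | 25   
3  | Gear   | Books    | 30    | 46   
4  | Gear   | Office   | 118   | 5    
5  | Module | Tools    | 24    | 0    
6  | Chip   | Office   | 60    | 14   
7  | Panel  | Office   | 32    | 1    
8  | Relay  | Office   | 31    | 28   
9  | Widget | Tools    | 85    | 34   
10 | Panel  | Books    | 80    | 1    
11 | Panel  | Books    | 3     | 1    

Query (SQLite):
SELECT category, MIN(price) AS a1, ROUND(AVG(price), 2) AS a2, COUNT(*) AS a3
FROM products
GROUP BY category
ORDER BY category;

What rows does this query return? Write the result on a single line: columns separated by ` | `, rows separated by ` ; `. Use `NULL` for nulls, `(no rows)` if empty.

Group products by category.
Per group compute: MIN(price), ROUND(AVG(price), 2), COUNT(*).
  Books: ids {3, 10, 11} → MIN(price)=3, ROUND(AVG(price), 2)=37.67, COUNT(*)=3
  Garden: ids {2} → MIN(price)=68, ROUND(AVG(price), 2)=68, COUNT(*)=1
  Office: ids {1, 4, 6, 7, 8} → MIN(price)=31, ROUND(AVG(price), 2)=57.8, COUNT(*)=5
  Tools: ids {5, 9} → MIN(price)=24, ROUND(AVG(price), 2)=54.5, COUNT(*)=2

Books | 3 | 37.67 | 3 ; Garden | 68 | 68 | 1 ; Office | 31 | 57.8 | 5 ; Tools | 24 | 54.5 | 2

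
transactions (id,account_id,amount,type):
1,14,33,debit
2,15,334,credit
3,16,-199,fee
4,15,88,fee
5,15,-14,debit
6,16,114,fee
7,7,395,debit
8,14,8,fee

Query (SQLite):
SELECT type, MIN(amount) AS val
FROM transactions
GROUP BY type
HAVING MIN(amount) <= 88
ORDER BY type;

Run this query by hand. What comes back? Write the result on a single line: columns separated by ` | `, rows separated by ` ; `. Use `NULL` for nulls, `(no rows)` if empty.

Partition transactions by type; compute MIN(amount) within each group.
HAVING: keep groups where MIN(amount) <= 88.
  credit: ids {2} → MIN(amount)=334
  debit: ids {1, 5, 7} → MIN(amount)=-14
  fee: ids {3, 4, 6, 8} → MIN(amount)=-199

debit | -14 ; fee | -199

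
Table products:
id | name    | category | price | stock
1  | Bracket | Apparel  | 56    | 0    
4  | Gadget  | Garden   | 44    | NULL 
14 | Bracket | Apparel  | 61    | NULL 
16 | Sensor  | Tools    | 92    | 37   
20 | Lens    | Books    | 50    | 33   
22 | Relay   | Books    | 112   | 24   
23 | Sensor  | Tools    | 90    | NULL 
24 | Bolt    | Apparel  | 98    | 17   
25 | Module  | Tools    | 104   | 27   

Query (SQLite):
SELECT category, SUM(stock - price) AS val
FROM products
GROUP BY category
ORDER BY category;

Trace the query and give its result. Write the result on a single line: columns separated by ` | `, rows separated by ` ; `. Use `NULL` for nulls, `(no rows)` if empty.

Apparel | -137 ; Books | -105 ; Garden | NULL ; Tools | -132

For each row compute stock - price.
Group by category; take SUM of the expression per group.
  Apparel: ids {1, 14, 24} → SUM(stock - price)=-137
  Books: ids {20, 22} → SUM(stock - price)=-105
  Garden: ids {4} → SUM(stock - price)=NULL
  Tools: ids {16, 23, 25} → SUM(stock - price)=-132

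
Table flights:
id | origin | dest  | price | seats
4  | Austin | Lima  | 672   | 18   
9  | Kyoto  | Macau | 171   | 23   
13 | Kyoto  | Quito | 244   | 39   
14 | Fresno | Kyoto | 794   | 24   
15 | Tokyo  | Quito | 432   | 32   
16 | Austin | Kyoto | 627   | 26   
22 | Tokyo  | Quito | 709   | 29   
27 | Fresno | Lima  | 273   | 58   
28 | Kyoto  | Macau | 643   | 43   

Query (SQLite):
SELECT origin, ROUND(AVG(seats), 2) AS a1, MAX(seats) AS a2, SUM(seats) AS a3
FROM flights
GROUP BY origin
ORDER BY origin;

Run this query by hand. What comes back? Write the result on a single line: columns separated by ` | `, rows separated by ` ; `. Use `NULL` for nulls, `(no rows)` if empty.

Group flights by origin.
Per group compute: ROUND(AVG(seats), 2), MAX(seats), SUM(seats).
  Austin: ids {4, 16} → ROUND(AVG(seats), 2)=22, MAX(seats)=26, SUM(seats)=44
  Fresno: ids {14, 27} → ROUND(AVG(seats), 2)=41, MAX(seats)=58, SUM(seats)=82
  Kyoto: ids {9, 13, 28} → ROUND(AVG(seats), 2)=35, MAX(seats)=43, SUM(seats)=105
  Tokyo: ids {15, 22} → ROUND(AVG(seats), 2)=30.5, MAX(seats)=32, SUM(seats)=61

Austin | 22 | 26 | 44 ; Fresno | 41 | 58 | 82 ; Kyoto | 35 | 43 | 105 ; Tokyo | 30.5 | 32 | 61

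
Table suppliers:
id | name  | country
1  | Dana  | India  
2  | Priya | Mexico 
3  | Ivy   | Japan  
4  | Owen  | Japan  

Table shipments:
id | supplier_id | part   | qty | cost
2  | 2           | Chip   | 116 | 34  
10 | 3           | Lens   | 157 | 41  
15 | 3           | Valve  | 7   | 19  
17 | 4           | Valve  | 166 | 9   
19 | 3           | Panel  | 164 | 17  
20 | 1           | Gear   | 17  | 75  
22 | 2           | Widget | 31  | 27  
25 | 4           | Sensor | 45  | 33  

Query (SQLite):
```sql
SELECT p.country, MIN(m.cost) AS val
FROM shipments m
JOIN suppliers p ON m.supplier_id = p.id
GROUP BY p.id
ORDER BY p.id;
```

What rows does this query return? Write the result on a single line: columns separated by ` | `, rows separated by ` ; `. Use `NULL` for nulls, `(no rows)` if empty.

India | 75 ; Mexico | 27 ; Japan | 17 ; Japan | 9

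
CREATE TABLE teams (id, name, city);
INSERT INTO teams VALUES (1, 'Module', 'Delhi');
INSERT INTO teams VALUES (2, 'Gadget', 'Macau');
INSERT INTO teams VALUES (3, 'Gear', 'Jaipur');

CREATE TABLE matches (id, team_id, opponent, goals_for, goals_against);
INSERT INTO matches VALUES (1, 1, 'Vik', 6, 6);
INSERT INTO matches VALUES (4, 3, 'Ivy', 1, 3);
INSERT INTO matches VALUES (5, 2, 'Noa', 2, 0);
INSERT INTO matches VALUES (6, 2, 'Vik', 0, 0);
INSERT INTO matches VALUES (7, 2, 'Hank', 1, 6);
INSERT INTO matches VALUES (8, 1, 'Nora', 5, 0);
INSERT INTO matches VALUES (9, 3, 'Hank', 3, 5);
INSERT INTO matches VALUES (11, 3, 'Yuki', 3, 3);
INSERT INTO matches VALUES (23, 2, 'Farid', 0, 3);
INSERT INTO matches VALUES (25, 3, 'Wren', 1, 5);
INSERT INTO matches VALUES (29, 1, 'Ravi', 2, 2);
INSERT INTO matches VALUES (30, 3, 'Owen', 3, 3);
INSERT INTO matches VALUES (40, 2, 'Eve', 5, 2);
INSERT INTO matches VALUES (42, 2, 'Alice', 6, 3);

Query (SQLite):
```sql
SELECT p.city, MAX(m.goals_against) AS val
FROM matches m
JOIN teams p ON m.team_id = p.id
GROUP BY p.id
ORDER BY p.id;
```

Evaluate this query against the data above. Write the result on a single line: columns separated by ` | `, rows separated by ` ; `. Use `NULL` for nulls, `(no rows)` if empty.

Join each matches row to its teams via team_id.
Group joined rows by teams.id; compute MAX(m.goals_against) per group.
  1: ids {1, 8, 29} → MAX(m.goals_against)=6
  2: ids {5, 6, 7, 23, 40, 42} → MAX(m.goals_against)=6
  3: ids {4, 9, 11, 25, 30} → MAX(m.goals_against)=5

Delhi | 6 ; Macau | 6 ; Jaipur | 5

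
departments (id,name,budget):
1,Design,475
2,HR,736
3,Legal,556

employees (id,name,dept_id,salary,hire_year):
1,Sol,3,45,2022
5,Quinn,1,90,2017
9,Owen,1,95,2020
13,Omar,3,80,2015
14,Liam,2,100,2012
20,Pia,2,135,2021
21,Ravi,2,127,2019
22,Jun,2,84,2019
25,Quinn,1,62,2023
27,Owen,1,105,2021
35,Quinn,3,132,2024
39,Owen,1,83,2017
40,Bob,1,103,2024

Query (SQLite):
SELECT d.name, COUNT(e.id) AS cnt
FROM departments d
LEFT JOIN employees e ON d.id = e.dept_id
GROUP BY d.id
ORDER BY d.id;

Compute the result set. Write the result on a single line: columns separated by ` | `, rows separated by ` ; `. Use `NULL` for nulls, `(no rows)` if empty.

LEFT JOIN keeps every departments row; unmatched ones get NULL for employees columns.
Group by departments.id and compute COUNT(e.id). COUNT(col) of an all-NULL group is 0.
  1: ids {5, 9, 25, 27, 39, 40} → COUNT(e.id)=6
  2: ids {14, 20, 21, 22} → COUNT(e.id)=4
  3: ids {1, 13, 35} → COUNT(e.id)=3

Design | 6 ; HR | 4 ; Legal | 3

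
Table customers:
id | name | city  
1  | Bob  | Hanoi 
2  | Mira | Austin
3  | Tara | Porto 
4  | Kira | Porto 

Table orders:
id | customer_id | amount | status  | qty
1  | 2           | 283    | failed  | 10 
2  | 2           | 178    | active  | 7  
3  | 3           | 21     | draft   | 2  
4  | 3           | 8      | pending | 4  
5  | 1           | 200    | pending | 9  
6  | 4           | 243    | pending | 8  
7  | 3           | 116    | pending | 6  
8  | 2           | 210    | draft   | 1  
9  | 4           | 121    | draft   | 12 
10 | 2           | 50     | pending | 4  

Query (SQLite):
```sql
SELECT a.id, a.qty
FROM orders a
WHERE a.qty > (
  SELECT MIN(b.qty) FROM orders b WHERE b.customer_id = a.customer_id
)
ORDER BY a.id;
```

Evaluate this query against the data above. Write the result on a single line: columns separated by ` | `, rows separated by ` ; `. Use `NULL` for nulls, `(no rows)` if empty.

1 | 10 ; 2 | 7 ; 4 | 4 ; 7 | 6 ; 9 | 12 ; 10 | 4

For each orders row a, compute MIN(qty) over rows sharing a.customer_id.
Keep row a if a.qty > that per-group MIN.
  customer_id=1: MIN(qty) = 9
  customer_id=2: MIN(qty) = 1
  customer_id=3: MIN(qty) = 2
  customer_id=4: MIN(qty) = 8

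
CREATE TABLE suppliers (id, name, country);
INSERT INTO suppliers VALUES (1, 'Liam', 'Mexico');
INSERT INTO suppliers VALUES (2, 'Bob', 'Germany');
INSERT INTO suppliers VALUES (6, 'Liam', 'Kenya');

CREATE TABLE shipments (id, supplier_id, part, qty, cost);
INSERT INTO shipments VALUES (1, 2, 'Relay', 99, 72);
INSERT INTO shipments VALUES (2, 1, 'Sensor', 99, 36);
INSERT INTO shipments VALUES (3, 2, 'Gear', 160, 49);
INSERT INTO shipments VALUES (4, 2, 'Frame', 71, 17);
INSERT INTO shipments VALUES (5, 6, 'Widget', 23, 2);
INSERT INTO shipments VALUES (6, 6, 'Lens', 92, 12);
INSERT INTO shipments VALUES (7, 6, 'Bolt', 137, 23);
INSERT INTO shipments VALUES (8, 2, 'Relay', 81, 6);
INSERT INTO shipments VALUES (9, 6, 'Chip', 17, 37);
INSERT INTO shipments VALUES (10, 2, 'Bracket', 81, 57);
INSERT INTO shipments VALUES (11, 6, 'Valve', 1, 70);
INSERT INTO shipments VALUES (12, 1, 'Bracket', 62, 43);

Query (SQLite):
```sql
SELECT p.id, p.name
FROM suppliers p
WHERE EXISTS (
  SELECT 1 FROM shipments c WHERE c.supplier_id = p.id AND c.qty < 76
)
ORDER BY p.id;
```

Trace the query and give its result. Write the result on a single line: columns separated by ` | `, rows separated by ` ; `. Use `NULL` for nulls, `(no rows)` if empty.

1 | Liam ; 2 | Bob ; 6 | Liam

For each suppliers row, check whether any shipments with matching supplier_id has qty < 76.
Keep rows where that is true.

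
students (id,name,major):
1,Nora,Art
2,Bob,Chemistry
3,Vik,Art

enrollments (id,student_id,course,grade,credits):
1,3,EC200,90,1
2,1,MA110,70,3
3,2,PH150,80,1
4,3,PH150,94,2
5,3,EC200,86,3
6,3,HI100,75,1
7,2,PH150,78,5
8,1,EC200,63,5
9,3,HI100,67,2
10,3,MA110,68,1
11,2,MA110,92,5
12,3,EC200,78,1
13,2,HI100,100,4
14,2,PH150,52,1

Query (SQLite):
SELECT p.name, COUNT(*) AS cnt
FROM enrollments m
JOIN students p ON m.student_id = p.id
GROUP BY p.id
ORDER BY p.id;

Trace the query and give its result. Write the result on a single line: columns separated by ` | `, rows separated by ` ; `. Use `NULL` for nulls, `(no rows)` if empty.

Nora | 2 ; Bob | 5 ; Vik | 7

Join each enrollments row to its students via student_id.
Group joined rows by students.id; compute COUNT(*) per group.
  1: ids {2, 8} → COUNT(*)=2
  2: ids {3, 7, 11, 13, 14} → COUNT(*)=5
  3: ids {1, 4, 5, 6, 9, 10, 12} → COUNT(*)=7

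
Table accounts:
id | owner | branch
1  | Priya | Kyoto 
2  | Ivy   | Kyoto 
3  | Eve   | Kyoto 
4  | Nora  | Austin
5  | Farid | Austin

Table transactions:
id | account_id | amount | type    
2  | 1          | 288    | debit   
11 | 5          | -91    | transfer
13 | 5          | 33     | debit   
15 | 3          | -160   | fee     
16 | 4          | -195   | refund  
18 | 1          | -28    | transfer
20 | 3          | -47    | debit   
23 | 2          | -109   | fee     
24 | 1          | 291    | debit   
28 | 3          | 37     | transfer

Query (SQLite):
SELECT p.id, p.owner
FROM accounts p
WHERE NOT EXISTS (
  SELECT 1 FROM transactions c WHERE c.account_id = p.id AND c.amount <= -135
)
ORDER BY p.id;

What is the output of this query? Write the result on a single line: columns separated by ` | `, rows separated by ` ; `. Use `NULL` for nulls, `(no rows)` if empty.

For each accounts row, check whether any transactions with matching account_id has amount <= -135.
Keep rows where that is false.

1 | Priya ; 2 | Ivy ; 5 | Farid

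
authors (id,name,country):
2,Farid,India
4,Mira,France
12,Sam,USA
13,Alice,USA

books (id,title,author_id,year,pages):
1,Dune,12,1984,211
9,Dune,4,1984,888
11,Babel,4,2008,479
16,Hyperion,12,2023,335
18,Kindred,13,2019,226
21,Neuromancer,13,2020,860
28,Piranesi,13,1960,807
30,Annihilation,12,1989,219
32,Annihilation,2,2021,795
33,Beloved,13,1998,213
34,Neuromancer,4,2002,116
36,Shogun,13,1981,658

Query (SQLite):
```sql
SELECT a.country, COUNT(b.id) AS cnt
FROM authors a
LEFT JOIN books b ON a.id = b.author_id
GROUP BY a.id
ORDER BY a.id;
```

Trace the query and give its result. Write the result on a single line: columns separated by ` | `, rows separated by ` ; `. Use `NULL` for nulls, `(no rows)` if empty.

LEFT JOIN keeps every authors row; unmatched ones get NULL for books columns.
Group by authors.id and compute COUNT(b.id). COUNT(col) of an all-NULL group is 0.
  2: ids {32} → COUNT(b.id)=1
  4: ids {9, 11, 34} → COUNT(b.id)=3
  12: ids {1, 16, 30} → COUNT(b.id)=3
  13: ids {18, 21, 28, 33, 36} → COUNT(b.id)=5

India | 1 ; France | 3 ; USA | 3 ; USA | 5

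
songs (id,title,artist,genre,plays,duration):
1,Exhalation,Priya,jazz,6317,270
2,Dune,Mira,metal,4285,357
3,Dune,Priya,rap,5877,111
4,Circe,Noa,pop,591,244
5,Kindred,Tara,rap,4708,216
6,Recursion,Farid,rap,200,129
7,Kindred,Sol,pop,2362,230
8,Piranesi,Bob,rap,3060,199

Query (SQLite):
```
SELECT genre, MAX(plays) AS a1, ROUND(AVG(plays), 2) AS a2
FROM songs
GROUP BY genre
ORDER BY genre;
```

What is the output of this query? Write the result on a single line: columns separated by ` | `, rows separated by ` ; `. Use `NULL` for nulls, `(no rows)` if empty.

jazz | 6317 | 6317 ; metal | 4285 | 4285 ; pop | 2362 | 1476.5 ; rap | 5877 | 3461.25

Group songs by genre.
Per group compute: MAX(plays), ROUND(AVG(plays), 2).
  jazz: ids {1} → MAX(plays)=6317, ROUND(AVG(plays), 2)=6317
  metal: ids {2} → MAX(plays)=4285, ROUND(AVG(plays), 2)=4285
  pop: ids {4, 7} → MAX(plays)=2362, ROUND(AVG(plays), 2)=1476.5
  rap: ids {3, 5, 6, 8} → MAX(plays)=5877, ROUND(AVG(plays), 2)=3461.25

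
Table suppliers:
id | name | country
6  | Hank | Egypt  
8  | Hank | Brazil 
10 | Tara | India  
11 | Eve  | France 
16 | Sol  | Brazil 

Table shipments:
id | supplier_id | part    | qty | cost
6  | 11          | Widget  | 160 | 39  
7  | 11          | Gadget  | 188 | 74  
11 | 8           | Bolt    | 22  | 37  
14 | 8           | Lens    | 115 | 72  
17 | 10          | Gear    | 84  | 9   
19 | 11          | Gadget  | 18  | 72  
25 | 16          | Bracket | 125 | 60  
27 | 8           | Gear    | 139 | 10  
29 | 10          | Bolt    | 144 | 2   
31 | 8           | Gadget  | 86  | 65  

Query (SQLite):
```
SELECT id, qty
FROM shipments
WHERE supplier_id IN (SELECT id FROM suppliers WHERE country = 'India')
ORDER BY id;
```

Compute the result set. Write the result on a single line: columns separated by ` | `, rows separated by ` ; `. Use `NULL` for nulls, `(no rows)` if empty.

17 | 84 ; 29 | 144

Inner query: suppliers.id where country = 'India'.
Outer: keep shipments rows whose supplier_id is in that set.
Inner query → {10}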